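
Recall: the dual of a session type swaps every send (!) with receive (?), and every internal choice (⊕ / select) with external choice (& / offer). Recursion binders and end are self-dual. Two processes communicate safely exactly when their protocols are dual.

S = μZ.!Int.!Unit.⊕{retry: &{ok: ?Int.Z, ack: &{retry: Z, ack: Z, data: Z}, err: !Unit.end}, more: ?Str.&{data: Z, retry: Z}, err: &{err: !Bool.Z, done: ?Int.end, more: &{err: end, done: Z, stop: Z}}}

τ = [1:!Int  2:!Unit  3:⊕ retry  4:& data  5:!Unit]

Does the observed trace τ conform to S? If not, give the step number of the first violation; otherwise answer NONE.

4

@1 !Int  ✓  residual = !Unit.⊕{retry: &{ok: ?Int.μZ.…, ack: &{retry: μZ.…, ack: μZ.…, data: μZ.…}, err: !Unit.end}, more: ?Str.&{data: μZ.…, retry: μZ.…}, err: &{err: !Bool.μZ.…, done: ?Int.end, more: &{err: end, done: μZ.…, stop: μZ.…}}}
@2 !Unit  ✓  residual = ⊕{retry: &{ok: ?Int.μZ.…, ack: &{retry: μZ.…, ack: μZ.…, data: μZ.…}, err: !Unit.end}, more: ?Str.&{data: μZ.…, retry: μZ.…}, err: &{err: !Bool.μZ.…, done: ?Int.end, more: &{err: end, done: μZ.…, stop: μZ.…}}}
@3 ⊕ retry  ✓  residual = &{ok: ?Int.μZ.…, ack: &{retry: μZ.…, ack: μZ.…, data: μZ.…}, err: !Unit.end}
@4 got & data, protocol expects & ok or & ack or & err  ✗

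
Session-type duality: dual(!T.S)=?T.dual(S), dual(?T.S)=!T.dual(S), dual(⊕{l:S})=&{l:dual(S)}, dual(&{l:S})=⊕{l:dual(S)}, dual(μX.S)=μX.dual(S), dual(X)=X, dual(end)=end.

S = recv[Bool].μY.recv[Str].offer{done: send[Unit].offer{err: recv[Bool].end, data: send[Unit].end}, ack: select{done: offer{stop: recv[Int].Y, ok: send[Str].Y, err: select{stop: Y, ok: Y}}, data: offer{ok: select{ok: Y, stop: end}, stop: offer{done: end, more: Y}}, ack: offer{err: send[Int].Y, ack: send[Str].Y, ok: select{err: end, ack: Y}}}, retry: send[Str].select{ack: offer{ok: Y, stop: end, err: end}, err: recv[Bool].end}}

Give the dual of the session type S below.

recv[Bool] = send[Bool]
  μY = μY  (binder kept)
    recv[Str] = send[Str]
      offer{done,ack,retry} = select{done,ack,retry}  (external→internal)
        • done:
          send[Unit] = recv[Unit]
            offer{err,data} = select{err,data}  (external→internal)
              • err:
                recv[Bool] = send[Bool]
                  end self-dual
              • data:
                send[Unit] = recv[Unit]
                  end self-dual
        • ack:
          select{done,data,ack} = offer{done,data,ack}  (internal→external)
            • done:
              offer{stop,ok,err} = select{stop,ok,err}  (external→internal)
                • stop:
                  recv[Int] = send[Int]
                    Y self-dual
                • ok:
                  send[Str] = recv[Str]
                    Y self-dual
                • err:
                  select{stop,ok} = offer{stop,ok}  (internal→external)
                    • stop:
                      Y self-dual
                    • ok:
                      Y self-dual
            • data:
              offer{ok,stop} = select{ok,stop}  (external→internal)
                • ok:
                  select{ok,stop} = offer{ok,stop}  (internal→external)
                    • ok:
                      Y self-dual
                    • stop:
                      end self-dual
                • stop:
                  offer{done,more} = select{done,more}  (external→internal)
                    • done:
                      end self-dual
                    • more:
                      Y self-dual
            • ack:
              offer{err,ack,ok} = select{err,ack,ok}  (external→internal)
                • err:
                  send[Int] = recv[Int]
                    Y self-dual
                • ack:
                  send[Str] = recv[Str]
                    Y self-dual
                • ok:
                  select{err,ack} = offer{err,ack}  (internal→external)
                    • err:
                      end self-dual
                    • ack:
                      Y self-dual
        • retry:
          send[Str] = recv[Str]
            select{ack,err} = offer{ack,err}  (internal→external)
              • ack:
                offer{ok,stop,err} = select{ok,stop,err}  (external→internal)
                  • ok:
                    Y self-dual
                  • stop:
                    end self-dual
                  • err:
                    end self-dual
              • err:
                recv[Bool] = send[Bool]
                  end self-dual

send[Bool].μY.send[Str].select{done: recv[Unit].select{err: send[Bool].end, data: recv[Unit].end}, ack: offer{done: select{stop: send[Int].Y, ok: recv[Str].Y, err: offer{stop: Y, ok: Y}}, data: select{ok: offer{ok: Y, stop: end}, stop: select{done: end, more: Y}}, ack: select{err: recv[Int].Y, ack: recv[Str].Y, ok: offer{err: end, ack: Y}}}, retry: recv[Str].offer{ack: select{ok: Y, stop: end, err: end}, err: send[Bool].end}}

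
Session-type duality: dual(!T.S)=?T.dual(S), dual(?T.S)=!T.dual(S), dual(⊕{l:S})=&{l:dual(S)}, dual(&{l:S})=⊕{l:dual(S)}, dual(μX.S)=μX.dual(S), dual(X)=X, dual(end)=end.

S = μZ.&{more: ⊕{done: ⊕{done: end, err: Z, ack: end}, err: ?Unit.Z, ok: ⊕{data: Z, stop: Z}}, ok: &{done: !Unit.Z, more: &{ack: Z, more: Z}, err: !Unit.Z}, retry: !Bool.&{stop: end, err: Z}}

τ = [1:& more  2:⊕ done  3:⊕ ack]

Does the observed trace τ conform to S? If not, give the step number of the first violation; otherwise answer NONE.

NONE

step 1: & more  ✓  residual = ⊕{done: ⊕{done: end, err: μZ.…, ack: end}, err: ?Unit.μZ.…, ok: ⊕{data: μZ.…, stop: μZ.…}}
step 2: ⊕ done  ✓  residual = ⊕{done: end, err: μZ.…, ack: end}
step 3: ⊕ ack  ✓  residual = end
all 3 steps conform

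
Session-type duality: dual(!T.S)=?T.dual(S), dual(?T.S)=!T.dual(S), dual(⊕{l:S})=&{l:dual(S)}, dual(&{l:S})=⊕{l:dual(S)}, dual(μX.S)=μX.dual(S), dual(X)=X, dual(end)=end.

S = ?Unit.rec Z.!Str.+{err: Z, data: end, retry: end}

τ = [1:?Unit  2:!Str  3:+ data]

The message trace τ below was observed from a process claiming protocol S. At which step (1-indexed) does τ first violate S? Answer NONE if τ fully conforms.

NONE

step 1: ?Unit  ok  now at rec Z.…
step 2: !Str  ok  now at +{err: rec Z.…, data: end, retry: end}
step 3: + data  ok  now at end
all 3 steps conform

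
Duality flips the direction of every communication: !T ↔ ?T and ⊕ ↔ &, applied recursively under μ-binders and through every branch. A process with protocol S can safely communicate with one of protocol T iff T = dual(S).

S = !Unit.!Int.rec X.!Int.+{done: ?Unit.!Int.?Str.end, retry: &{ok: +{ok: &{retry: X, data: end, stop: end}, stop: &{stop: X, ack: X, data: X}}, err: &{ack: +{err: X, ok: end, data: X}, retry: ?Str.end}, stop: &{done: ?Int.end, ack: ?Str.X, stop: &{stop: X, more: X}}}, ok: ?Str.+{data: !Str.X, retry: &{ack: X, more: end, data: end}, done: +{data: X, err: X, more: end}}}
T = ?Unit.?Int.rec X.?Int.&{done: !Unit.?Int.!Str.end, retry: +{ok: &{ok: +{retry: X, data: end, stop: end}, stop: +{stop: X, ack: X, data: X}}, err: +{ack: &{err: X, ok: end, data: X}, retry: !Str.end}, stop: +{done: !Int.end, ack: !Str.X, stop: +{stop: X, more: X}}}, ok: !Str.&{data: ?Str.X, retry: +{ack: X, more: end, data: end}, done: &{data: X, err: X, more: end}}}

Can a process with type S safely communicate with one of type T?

!Unit | ?Unit  ok
  !Int | ?Int  ok
    rec X | rec X  ok (rec unchanged)
      !Int | ?Int  ok
        +{done,retry,ok} | &{done,retry,ok}  ok same labels
          [done]
            ?Unit | !Unit  ok
              !Int | ?Int  ok
                ?Str | !Str  ok
                  end | end  ok
          [retry]
            &{ok,err,stop} | +{ok,err,stop}  ok same labels
              [ok]
                +{ok,stop} | &{ok,stop}  ok same labels
                  [ok]
                    &{retry,data,stop} | +{retry,data,stop}  ok same labels
                      [retry]
                        X | X  ok
                      [data]
                        end | end  ok
                      [stop]
                        end | end  ok
                  [stop]
                    &{stop,ack,data} | +{stop,ack,data}  ok same labels
                      [stop]
                        X | X  ok
                      [ack]
                        X | X  ok
                      [data]
                        X | X  ok
              [err]
                &{ack,retry} | +{ack,retry}  ok same labels
                  [ack]
                    +{err,ok,data} | &{err,ok,data}  ok same labels
                      [err]
                        X | X  ok
                      [ok]
                        end | end  ok
                      [data]
                        X | X  ok
                  [retry]
                    ?Str | !Str  ok
                      end | end  ok
              [stop]
                &{done,ack,stop} | +{done,ack,stop}  ok same labels
                  [done]
                    ?Int | !Int  ok
                      end | end  ok
                  [ack]
                    ?Str | !Str  ok
                      X | X  ok
                  [stop]
                    &{stop,more} | +{stop,more}  ok same labels
                      [stop]
                        X | X  ok
                      [more]
                        X | X  ok
          [ok]
            ?Str | !Str  ok
              +{data,retry,done} | &{data,retry,done}  ok same labels
                [data]
                  !Str | ?Str  ok
                    X | X  ok
                [retry]
                  &{ack,more,data} | +{ack,more,data}  ok same labels
                    [ack]
                      X | X  ok
                    [more]
                      end | end  ok
                    [data]
                      end | end  ok
                [done]
                  +{data,err,more} | &{data,err,more}  ok same labels
                    [data]
                      X | X  ok
                    [err]
                      X | X  ok
                    [more]
                      end | end  ok

YES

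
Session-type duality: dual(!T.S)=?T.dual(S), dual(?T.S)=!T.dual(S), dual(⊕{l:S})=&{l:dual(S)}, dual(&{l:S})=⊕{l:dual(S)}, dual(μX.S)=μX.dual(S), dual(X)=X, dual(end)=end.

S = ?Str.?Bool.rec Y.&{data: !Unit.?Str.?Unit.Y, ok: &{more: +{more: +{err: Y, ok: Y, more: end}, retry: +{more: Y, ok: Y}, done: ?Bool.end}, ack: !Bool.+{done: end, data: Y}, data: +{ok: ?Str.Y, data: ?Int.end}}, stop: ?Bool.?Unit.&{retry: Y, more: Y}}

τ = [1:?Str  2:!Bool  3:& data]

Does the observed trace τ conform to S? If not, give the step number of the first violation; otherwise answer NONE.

2

[1] ?Str  ok  state: ?Bool.rec Y.…
[2] got !Bool, protocol expects ?Bool  ✗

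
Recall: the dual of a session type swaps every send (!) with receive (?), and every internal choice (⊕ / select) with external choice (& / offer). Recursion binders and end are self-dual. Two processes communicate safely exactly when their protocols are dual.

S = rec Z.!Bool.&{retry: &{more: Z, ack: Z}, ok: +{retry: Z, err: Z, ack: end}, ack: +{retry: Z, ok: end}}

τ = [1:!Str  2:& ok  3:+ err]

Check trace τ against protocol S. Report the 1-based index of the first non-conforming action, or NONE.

@1 got !Str, protocol expects !Bool  ✗

1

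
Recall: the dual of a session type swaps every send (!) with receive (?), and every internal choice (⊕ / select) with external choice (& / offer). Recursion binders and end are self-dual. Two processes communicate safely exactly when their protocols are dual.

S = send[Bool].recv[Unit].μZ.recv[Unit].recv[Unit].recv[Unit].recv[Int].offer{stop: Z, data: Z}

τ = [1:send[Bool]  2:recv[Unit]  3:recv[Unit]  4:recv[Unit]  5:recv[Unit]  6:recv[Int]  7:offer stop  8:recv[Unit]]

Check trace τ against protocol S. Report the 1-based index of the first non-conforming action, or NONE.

NONE

step 1: send[Bool]  ok  state: recv[Unit].μZ.…
step 2: recv[Unit]  ok  state: μZ.…
step 3: recv[Unit]  ok  state: recv[Unit].recv[Unit].recv[Int].offer{stop: μZ.…, data: μZ.…}
step 4: recv[Unit]  ok  state: recv[Unit].recv[Int].offer{stop: μZ.…, data: μZ.…}
step 5: recv[Unit]  ok  state: recv[Int].offer{stop: μZ.…, data: μZ.…}
step 6: recv[Int]  ok  state: offer{stop: μZ.…, data: μZ.…}
step 7: offer stop  ok  state: μZ.…
step 8: recv[Unit]  ok  state: recv[Unit].recv[Unit].recv[Int].offer{stop: μZ.…, data: μZ.…}
trace exhausted — no violation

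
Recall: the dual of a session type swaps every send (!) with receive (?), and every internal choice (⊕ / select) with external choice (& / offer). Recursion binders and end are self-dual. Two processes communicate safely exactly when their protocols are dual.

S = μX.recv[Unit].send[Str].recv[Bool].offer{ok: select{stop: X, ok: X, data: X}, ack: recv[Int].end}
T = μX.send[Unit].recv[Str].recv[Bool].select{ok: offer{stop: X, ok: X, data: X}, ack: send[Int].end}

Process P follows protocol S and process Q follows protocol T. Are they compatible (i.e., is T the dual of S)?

μX vs μX  ok (binder kept)
  recv[Unit] vs send[Unit]  ok
    send[Str] vs recv[Str]  ok
      recv[Bool] vs recv[Bool]  ✗ same direction on both sides — not dual

NO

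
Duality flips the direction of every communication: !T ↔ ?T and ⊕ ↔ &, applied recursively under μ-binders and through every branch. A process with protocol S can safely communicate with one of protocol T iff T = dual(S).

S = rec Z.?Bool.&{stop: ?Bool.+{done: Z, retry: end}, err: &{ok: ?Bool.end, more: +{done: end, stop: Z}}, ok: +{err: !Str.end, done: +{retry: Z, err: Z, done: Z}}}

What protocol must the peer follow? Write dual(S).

rec Z → rec Z  (binder kept)
  ?Bool → !Bool
    &{stop,err,ok} → +{stop,err,ok}  (external→internal)
      case stop:
        ?Bool → !Bool
          +{done,retry} → &{done,retry}  (select→offer)
            case done:
              dual(Z) = Z
            case retry:
              dual(end) = end
      case err:
        &{ok,more} → +{ok,more}  (external→internal)
          case ok:
            ?Bool → !Bool
              dual(end) = end
          case more:
            +{done,stop} → &{done,stop}  (select→offer)
              case done:
                dual(end) = end
              case stop:
                dual(Z) = Z
      case ok:
        +{err,done} → &{err,done}  (select→offer)
          case err:
            !Str → ?Str
              dual(end) = end
          case done:
            +{retry,err,done} → &{retry,err,done}  (select→offer)
              case retry:
                dual(Z) = Z
              case err:
                dual(Z) = Z
              case done:
                dual(Z) = Z

rec Z.!Bool.+{stop: !Bool.&{done: Z, retry: end}, err: +{ok: !Bool.end, more: &{done: end, stop: Z}}, ok: &{err: ?Str.end, done: &{retry: Z, err: Z, done: Z}}}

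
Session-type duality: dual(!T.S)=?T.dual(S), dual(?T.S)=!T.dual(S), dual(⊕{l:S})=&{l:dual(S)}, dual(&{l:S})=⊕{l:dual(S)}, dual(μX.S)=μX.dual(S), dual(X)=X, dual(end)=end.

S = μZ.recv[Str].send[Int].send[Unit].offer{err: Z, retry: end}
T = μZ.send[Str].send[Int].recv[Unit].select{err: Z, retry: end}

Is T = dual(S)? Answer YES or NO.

μZ ‖ μZ  ok (rec unchanged)
  recv[Str] ‖ send[Str]  ok
    send[Int] ‖ send[Int]  ✗ same direction on both sides — not dual

NO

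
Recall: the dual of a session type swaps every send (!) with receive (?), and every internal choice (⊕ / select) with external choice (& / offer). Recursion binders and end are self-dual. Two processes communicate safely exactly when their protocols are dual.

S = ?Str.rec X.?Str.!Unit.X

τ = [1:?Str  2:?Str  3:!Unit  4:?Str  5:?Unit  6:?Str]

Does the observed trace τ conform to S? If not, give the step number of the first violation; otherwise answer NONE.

step 1: ?Str  ✓  now at rec X.…
step 2: ?Str  ✓  now at !Unit.rec X.…
step 3: !Unit  ✓  now at rec X.…
step 4: ?Str  ✓  now at !Unit.rec X.…
step 5: got ?Unit, protocol expects !Unit  ✗

5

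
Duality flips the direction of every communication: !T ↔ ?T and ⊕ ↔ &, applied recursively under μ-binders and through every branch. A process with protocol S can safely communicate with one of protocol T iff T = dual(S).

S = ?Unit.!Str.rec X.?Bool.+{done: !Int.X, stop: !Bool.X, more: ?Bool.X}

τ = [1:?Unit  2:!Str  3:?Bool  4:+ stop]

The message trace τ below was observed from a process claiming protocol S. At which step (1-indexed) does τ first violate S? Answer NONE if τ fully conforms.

[1] ?Unit  ok  now at !Str.rec X.…
[2] !Str  ok  now at rec X.…
[3] ?Bool  ok  now at +{done: !Int.rec X.…, stop: !Bool.rec X.…, more: ?Bool.rec X.…}
[4] + stop  ok  now at !Bool.rec X.…
trace exhausted — no violation

NONE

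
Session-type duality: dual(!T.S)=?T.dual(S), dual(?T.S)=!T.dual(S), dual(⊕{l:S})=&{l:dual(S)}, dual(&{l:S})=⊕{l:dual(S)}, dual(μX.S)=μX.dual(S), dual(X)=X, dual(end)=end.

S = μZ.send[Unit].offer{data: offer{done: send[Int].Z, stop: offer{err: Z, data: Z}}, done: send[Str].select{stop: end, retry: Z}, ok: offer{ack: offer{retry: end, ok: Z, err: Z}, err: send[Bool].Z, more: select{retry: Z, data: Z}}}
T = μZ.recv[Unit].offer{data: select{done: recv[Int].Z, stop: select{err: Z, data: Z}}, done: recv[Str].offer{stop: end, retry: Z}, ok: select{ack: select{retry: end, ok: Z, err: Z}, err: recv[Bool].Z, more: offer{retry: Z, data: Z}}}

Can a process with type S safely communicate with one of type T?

NO

μZ vs μZ  ok (μ self-dual)
  send[Unit] vs recv[Unit]  ok
    offer{data,done,ok} vs offer{data,done,ok}  ✗ choice polarity not flipped — not dual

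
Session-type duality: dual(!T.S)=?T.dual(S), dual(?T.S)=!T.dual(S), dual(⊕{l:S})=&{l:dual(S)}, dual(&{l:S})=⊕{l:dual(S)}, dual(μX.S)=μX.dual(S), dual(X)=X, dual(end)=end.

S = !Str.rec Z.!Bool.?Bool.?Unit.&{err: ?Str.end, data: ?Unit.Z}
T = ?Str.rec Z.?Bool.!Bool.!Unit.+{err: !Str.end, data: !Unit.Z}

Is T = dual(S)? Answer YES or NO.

!Str ‖ ?Str  ok
  rec Z ‖ rec Z  ok (binder kept)
    !Bool ‖ ?Bool  ok
      ?Bool ‖ !Bool  ok
        ?Unit ‖ !Unit  ok
          &{err,data} ‖ +{err,data}  ok same labels
            [err]
              ?Str ‖ !Str  ok
                end ‖ end  ok
            [data]
              ?Unit ‖ !Unit  ok
                Z ‖ Z  ok

YES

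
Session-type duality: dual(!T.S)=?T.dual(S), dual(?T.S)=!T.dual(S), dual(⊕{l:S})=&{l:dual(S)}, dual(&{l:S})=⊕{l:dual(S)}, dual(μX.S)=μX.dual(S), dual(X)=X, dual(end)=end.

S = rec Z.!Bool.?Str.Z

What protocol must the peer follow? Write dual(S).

rec Z.?Bool.!Str.Z

rec Z → rec Z  (μ self-dual)
  !Bool → ?Bool
    ?Str → !Str
      dual(Z) = Z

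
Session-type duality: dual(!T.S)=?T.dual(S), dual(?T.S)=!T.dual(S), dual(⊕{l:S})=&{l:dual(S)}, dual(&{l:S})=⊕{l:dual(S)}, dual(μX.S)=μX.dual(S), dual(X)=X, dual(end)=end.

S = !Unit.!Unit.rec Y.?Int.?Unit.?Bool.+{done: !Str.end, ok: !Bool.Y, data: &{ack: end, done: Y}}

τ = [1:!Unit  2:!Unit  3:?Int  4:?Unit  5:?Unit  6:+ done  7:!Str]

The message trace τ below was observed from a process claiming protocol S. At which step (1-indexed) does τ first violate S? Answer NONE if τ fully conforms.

5

@1 !Unit  ok  state: !Unit.rec Y.…
@2 !Unit  ok  state: rec Y.…
@3 ?Int  ok  state: ?Unit.?Bool.+{done: !Str.end, ok: !Bool.rec Y.…, data: &{ack: end, done: rec Y.…}}
@4 ?Unit  ok  state: ?Bool.+{done: !Str.end, ok: !Bool.rec Y.…, data: &{ack: end, done: rec Y.…}}
@5 got ?Unit, protocol expects ?Bool  ✗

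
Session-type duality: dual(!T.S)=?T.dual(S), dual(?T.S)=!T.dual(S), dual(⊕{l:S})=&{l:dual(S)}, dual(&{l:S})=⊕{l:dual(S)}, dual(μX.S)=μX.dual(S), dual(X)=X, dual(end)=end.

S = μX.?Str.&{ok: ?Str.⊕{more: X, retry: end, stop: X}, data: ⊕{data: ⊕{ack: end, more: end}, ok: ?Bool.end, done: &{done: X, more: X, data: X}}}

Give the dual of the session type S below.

μX → μX  (μ self-dual)
  ?Str → !Str
    &{ok,data} → ⊕{ok,data}  (offer→select)
      case ok:
        ?Str → !Str
          ⊕{more,retry,stop} → &{more,retry,stop}  (internal→external)
            case more:
              X ↦ X
            case retry:
              end ↦ end
            case stop:
              X ↦ X
      case data:
        ⊕{data,ok,done} → &{data,ok,done}  (internal→external)
          case data:
            ⊕{ack,more} → &{ack,more}  (internal→external)
              case ack:
                end ↦ end
              case more:
                end ↦ end
          case ok:
            ?Bool → !Bool
              end ↦ end
          case done:
            &{done,more,data} → ⊕{done,more,data}  (offer→select)
              case done:
                X ↦ X
              case more:
                X ↦ X
              case data:
                X ↦ X

μX.!Str.⊕{ok: !Str.&{more: X, retry: end, stop: X}, data: &{data: &{ack: end, more: end}, ok: !Bool.end, done: ⊕{done: X, more: X, data: X}}}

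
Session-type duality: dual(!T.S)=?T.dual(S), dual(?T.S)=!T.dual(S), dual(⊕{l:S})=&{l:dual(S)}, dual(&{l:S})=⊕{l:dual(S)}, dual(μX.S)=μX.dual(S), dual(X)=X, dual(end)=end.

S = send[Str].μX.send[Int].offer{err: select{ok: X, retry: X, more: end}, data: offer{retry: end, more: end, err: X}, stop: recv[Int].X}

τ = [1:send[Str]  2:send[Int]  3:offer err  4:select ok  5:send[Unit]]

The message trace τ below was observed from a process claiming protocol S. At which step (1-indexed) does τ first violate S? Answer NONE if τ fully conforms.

5

step 1: send[Str]  ok  residual = μX.…
step 2: send[Int]  ok  residual = offer{err: select{ok: μX.…, retry: μX.…, more: end}, data: offer{retry: end, more: end, err: μX.…}, stop: recv[Int].μX.…}
step 3: offer err  ok  residual = select{ok: μX.…, retry: μX.…, more: end}
step 4: select ok  ok  residual = μX.…
step 5: got send[Unit], protocol expects send[Int]  ✗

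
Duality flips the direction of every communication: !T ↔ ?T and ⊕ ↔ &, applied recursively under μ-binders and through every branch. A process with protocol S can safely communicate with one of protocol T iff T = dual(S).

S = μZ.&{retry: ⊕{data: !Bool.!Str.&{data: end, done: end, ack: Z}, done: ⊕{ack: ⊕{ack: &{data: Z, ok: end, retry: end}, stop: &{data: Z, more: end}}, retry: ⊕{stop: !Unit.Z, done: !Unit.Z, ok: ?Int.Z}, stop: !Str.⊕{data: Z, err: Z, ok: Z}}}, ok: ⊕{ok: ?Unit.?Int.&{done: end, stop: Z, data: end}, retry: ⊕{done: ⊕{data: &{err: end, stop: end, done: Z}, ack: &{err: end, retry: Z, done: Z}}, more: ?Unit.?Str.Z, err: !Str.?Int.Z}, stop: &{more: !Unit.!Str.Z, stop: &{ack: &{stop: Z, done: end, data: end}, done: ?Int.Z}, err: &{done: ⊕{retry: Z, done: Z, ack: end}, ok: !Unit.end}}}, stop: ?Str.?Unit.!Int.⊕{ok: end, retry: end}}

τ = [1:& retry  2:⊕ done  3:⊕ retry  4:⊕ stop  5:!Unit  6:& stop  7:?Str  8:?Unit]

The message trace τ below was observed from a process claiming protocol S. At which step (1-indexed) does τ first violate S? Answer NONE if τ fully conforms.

step 1: & retry  match  state: ⊕{data: !Bool.!Str.&{data: end, done: end, ack: μZ.…}, done: ⊕{ack: ⊕{ack: &{data: μZ.…, ok: end, retry: end}, stop: &{data: μZ.…, more: end}}, retry: ⊕{stop: !Unit.μZ.…, done: !Unit.μZ.…, ok: ?Int.μZ.…}, stop: !Str.⊕{data: μZ.…, err: μZ.…, ok: μZ.…}}}
step 2: ⊕ done  match  state: ⊕{ack: ⊕{ack: &{data: μZ.…, ok: end, retry: end}, stop: &{data: μZ.…, more: end}}, retry: ⊕{stop: !Unit.μZ.…, done: !Unit.μZ.…, ok: ?Int.μZ.…}, stop: !Str.⊕{data: μZ.…, err: μZ.…, ok: μZ.…}}
step 3: ⊕ retry  match  state: ⊕{stop: !Unit.μZ.…, done: !Unit.μZ.…, ok: ?Int.μZ.…}
step 4: ⊕ stop  match  state: !Unit.μZ.…
step 5: !Unit  match  state: μZ.…
step 6: & stop  match  state: ?Str.?Unit.!Int.⊕{ok: end, retry: end}
step 7: ?Str  match  state: ?Unit.!Int.⊕{ok: end, retry: end}
step 8: ?Unit  match  state: !Int.⊕{ok: end, retry: end}
τ conforms to S (length 8)

NONE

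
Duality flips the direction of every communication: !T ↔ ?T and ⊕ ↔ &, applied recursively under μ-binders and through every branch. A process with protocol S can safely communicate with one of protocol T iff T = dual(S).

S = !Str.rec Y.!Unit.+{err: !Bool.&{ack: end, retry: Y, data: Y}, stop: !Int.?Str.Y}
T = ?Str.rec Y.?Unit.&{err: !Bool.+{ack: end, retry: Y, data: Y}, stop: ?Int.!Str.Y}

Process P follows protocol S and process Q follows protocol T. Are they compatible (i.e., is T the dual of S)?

!Str ‖ ?Str  match
  rec Y ‖ rec Y  match (binder kept)
    !Unit ‖ ?Unit  match
      +{err,stop} ‖ &{err,stop}  match label sets agree
        • err:
          !Bool ‖ !Bool  ✗ same direction on both sides — not dual

NO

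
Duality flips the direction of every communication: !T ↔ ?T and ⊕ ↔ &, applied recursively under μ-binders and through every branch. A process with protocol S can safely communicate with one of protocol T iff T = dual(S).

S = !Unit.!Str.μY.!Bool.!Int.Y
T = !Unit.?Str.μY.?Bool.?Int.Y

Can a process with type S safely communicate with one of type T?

NO

!Unit vs !Unit  ✗ same direction on both sides — not dual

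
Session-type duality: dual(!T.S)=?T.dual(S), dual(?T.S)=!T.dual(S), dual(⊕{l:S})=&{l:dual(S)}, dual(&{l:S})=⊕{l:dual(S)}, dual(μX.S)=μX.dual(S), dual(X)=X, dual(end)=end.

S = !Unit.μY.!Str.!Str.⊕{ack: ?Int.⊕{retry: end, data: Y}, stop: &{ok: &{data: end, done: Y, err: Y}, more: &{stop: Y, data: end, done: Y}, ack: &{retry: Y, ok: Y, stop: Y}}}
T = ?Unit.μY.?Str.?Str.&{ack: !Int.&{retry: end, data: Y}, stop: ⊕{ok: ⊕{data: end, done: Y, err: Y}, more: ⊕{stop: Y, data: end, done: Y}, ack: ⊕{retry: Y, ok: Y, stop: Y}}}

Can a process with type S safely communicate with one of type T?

!Unit ‖ ?Unit  ok
  μY ‖ μY  ok (μ self-dual)
    !Str ‖ ?Str  ok
      !Str ‖ ?Str  ok
        ⊕{ack,stop} ‖ &{ack,stop}  ok labels match
          case ack:
            ?Int ‖ !Int  ok
              ⊕{retry,data} ‖ &{retry,data}  ok labels match
                case retry:
                  end ‖ end  ok
                case data:
                  Y ‖ Y  ok
          case stop:
            &{ok,more,ack} ‖ ⊕{ok,more,ack}  ok labels match
              case ok:
                &{data,done,err} ‖ ⊕{data,done,err}  ok labels match
                  case data:
                    end ‖ end  ok
                  case done:
                    Y ‖ Y  ok
                  case err:
                    Y ‖ Y  ok
              case more:
                &{stop,data,done} ‖ ⊕{stop,data,done}  ok labels match
                  case stop:
                    Y ‖ Y  ok
                  case data:
                    end ‖ end  ok
                  case done:
                    Y ‖ Y  ok
              case ack:
                &{retry,ok,stop} ‖ ⊕{retry,ok,stop}  ok labels match
                  case retry:
                    Y ‖ Y  ok
                  case ok:
                    Y ‖ Y  ok
                  case stop:
                    Y ‖ Y  ok

YES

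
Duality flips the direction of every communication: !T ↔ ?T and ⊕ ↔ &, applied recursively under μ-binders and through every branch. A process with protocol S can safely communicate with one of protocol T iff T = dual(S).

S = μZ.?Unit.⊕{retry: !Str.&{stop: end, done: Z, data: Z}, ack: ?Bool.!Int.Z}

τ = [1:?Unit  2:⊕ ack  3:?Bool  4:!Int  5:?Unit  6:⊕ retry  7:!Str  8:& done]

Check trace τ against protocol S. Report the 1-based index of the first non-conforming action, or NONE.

NONE

step 1: ?Unit  ok  residual = ⊕{retry: !Str.&{stop: end, done: μZ.…, data: μZ.…}, ack: ?Bool.!Int.μZ.…}
step 2: ⊕ ack  ok  residual = ?Bool.!Int.μZ.…
step 3: ?Bool  ok  residual = !Int.μZ.…
step 4: !Int  ok  residual = μZ.…
step 5: ?Unit  ok  residual = ⊕{retry: !Str.&{stop: end, done: μZ.…, data: μZ.…}, ack: ?Bool.!Int.μZ.…}
step 6: ⊕ retry  ok  residual = !Str.&{stop: end, done: μZ.…, data: μZ.…}
step 7: !Str  ok  residual = &{stop: end, done: μZ.…, data: μZ.…}
step 8: & done  ok  residual = μZ.…
τ conforms to S (length 8)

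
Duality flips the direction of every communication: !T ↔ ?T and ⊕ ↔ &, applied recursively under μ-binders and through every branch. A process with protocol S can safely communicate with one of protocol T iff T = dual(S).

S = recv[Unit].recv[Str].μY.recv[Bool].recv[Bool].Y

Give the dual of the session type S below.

send[Unit].send[Str].μY.send[Bool].send[Bool].Y

recv[Unit] = send[Unit]
  recv[Str] = send[Str]
    μY = μY  (rec unchanged)
      recv[Bool] = send[Bool]
        recv[Bool] = send[Bool]
          Y ↦ Y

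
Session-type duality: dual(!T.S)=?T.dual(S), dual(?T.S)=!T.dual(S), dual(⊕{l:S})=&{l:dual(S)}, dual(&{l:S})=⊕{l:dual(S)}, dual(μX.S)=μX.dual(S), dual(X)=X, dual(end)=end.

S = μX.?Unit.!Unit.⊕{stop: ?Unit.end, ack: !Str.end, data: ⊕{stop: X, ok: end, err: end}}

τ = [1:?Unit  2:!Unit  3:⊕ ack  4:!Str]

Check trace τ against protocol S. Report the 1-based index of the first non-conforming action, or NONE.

NONE

step 1: ?Unit  ✓  now at !Unit.⊕{stop: ?Unit.end, ack: !Str.end, data: ⊕{stop: μX.…, ok: end, err: end}}
step 2: !Unit  ✓  now at ⊕{stop: ?Unit.end, ack: !Str.end, data: ⊕{stop: μX.…, ok: end, err: end}}
step 3: ⊕ ack  ✓  now at !Str.end
step 4: !Str  ✓  now at end
trace exhausted — no violation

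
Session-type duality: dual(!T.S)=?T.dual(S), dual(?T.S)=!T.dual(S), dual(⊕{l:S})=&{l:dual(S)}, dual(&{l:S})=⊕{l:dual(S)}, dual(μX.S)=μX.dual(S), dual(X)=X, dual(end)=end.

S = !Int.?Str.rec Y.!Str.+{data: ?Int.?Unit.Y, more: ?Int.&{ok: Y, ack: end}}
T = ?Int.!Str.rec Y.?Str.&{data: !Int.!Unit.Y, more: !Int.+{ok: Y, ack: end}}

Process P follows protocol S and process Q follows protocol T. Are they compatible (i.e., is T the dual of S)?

!Int ‖ ?Int  ok
  ?Str ‖ !Str  ok
    rec Y ‖ rec Y  ok (μ self-dual)
      !Str ‖ ?Str  ok
        +{data,more} ‖ &{data,more}  ok labels match
          • data:
            ?Int ‖ !Int  ok
              ?Unit ‖ !Unit  ok
                Y ‖ Y  ok
          • more:
            ?Int ‖ !Int  ok
              &{ok,ack} ‖ +{ok,ack}  ok labels match
                • ok:
                  Y ‖ Y  ok
                • ack:
                  end ‖ end  ok

YES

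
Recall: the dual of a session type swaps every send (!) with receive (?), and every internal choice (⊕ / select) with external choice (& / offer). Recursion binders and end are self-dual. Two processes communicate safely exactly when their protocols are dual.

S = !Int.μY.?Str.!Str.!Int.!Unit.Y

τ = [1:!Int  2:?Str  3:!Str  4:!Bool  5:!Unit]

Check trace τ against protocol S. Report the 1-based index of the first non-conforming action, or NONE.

4

[1] !Int  match  state: μY.…
[2] ?Str  match  state: !Str.!Int.!Unit.μY.…
[3] !Str  match  state: !Int.!Unit.μY.…
[4] got !Bool, protocol expects !Int  ✗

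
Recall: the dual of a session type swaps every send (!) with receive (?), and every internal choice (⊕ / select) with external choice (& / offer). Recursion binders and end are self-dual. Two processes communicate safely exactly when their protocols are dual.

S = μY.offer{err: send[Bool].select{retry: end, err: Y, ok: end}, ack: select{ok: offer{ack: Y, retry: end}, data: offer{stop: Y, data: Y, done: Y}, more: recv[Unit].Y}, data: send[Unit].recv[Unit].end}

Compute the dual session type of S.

μY.select{err: recv[Bool].offer{retry: end, err: Y, ok: end}, ack: offer{ok: select{ack: Y, retry: end}, data: select{stop: Y, data: Y, done: Y}, more: send[Unit].Y}, data: recv[Unit].send[Unit].end}

μY ↦ μY  (binder kept)
  offer{err,ack,data} ↦ select{err,ack,data}  (&→⊕)
    • err:
      send[Bool] ↦ recv[Bool]
        select{retry,err,ok} ↦ offer{retry,err,ok}  (internal→external)
          • retry:
            end ↦ end
          • err:
            Y ↦ Y
          • ok:
            end ↦ end
    • ack:
      select{ok,data,more} ↦ offer{ok,data,more}  (internal→external)
        • ok:
          offer{ack,retry} ↦ select{ack,retry}  (&→⊕)
            • ack:
              Y ↦ Y
            • retry:
              end ↦ end
        • data:
          offer{stop,data,done} ↦ select{stop,data,done}  (&→⊕)
            • stop:
              Y ↦ Y
            • data:
              Y ↦ Y
            • done:
              Y ↦ Y
        • more:
          recv[Unit] ↦ send[Unit]
            Y ↦ Y
    • data:
      send[Unit] ↦ recv[Unit]
        recv[Unit] ↦ send[Unit]
          end ↦ end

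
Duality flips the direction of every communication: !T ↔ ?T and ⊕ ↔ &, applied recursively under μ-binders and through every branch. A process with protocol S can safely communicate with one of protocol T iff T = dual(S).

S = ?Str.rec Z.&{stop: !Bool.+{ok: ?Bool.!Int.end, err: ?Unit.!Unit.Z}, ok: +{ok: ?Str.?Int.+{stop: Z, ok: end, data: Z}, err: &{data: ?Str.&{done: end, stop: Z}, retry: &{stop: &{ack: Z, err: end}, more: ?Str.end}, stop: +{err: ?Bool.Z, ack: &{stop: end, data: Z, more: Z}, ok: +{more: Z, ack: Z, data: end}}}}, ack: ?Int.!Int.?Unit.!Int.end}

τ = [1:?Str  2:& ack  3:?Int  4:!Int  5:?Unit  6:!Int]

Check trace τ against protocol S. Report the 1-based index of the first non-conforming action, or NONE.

@1 ?Str  match  now at rec Z.…
@2 & ack  match  now at ?Int.!Int.?Unit.!Int.end
@3 ?Int  match  now at !Int.?Unit.!Int.end
@4 !Int  match  now at ?Unit.!Int.end
@5 ?Unit  match  now at !Int.end
@6 !Int  match  now at end
τ conforms to S (length 6)

NONE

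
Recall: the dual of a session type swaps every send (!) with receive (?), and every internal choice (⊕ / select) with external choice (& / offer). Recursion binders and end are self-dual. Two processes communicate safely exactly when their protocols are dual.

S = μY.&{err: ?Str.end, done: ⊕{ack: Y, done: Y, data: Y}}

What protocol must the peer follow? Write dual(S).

μY ↦ μY  (rec unchanged)
  &{err,done} ↦ ⊕{err,done}  (offer→select)
    [err]
      ?Str ↦ !Str
        end self-dual
    [done]
      ⊕{ack,done,data} ↦ &{ack,done,data}  (select→offer)
        [ack]
          Y self-dual
        [done]
          Y self-dual
        [data]
          Y self-dual

μY.⊕{err: !Str.end, done: &{ack: Y, done: Y, data: Y}}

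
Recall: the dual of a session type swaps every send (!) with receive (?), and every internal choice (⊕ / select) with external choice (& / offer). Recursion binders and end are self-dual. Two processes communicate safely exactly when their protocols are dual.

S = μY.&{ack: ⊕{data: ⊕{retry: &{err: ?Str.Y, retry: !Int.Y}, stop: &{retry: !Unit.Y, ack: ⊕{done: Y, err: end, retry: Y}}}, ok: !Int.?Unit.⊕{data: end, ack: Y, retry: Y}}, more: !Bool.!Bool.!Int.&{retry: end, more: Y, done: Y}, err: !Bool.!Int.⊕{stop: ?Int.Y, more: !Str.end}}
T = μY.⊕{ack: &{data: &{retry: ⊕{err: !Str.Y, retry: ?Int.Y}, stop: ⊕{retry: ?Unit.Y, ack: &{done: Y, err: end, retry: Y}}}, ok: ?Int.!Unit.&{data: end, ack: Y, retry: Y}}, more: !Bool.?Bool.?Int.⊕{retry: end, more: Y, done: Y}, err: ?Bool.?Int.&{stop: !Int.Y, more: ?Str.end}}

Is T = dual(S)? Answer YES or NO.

μY | μY  match (rec unchanged)
  &{ack,more,err} | ⊕{ack,more,err}  match labels match
    case ack:
      ⊕{data,ok} | &{data,ok}  match labels match
        case data:
          ⊕{retry,stop} | &{retry,stop}  match labels match
            case retry:
              &{err,retry} | ⊕{err,retry}  match labels match
                case err:
                  ?Str | !Str  match
                    Y | Y  match
                case retry:
                  !Int | ?Int  match
                    Y | Y  match
            case stop:
              &{retry,ack} | ⊕{retry,ack}  match labels match
                case retry:
                  !Unit | ?Unit  match
                    Y | Y  match
                case ack:
                  ⊕{done,err,retry} | &{done,err,retry}  match labels match
                    case done:
                      Y | Y  match
                    case err:
                      end | end  match
                    case retry:
                      Y | Y  match
        case ok:
          !Int | ?Int  match
            ?Unit | !Unit  match
              ⊕{data,ack,retry} | &{data,ack,retry}  match labels match
                case data:
                  end | end  match
                case ack:
                  Y | Y  match
                case retry:
                  Y | Y  match
    case more:
      !Bool | !Bool  ✗ same direction on both sides — not dual

NO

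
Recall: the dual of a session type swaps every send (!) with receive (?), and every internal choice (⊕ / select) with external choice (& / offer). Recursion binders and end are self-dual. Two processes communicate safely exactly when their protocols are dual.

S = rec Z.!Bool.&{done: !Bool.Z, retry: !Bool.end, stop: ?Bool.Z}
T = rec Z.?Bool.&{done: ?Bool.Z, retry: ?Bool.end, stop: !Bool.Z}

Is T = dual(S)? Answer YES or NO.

NO

rec Z ‖ rec Z  ok (μ self-dual)
  !Bool ‖ ?Bool  ok
    &{done,retry,stop} ‖ &{done,retry,stop}  ✗ choice polarity not flipped — not dual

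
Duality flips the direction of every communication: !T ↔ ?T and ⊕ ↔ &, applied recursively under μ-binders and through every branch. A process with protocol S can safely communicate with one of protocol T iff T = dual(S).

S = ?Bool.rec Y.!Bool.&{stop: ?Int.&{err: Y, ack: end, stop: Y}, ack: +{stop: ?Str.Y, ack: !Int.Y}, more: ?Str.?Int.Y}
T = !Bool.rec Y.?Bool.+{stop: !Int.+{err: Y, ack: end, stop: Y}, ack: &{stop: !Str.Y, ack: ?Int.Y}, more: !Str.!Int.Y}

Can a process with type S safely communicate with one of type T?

YES

?Bool vs !Bool  ✓
  rec Y vs rec Y  ✓ (μ self-dual)
    !Bool vs ?Bool  ✓
      &{stop,ack,more} vs +{stop,ack,more}  ✓ same labels
        case stop:
          ?Int vs !Int  ✓
            &{err,ack,stop} vs +{err,ack,stop}  ✓ same labels
              case err:
                Y vs Y  ✓
              case ack:
                end vs end  ✓
              case stop:
                Y vs Y  ✓
        case ack:
          +{stop,ack} vs &{stop,ack}  ✓ same labels
            case stop:
              ?Str vs !Str  ✓
                Y vs Y  ✓
            case ack:
              !Int vs ?Int  ✓
                Y vs Y  ✓
        case more:
          ?Str vs !Str  ✓
            ?Int vs !Int  ✓
              Y vs Y  ✓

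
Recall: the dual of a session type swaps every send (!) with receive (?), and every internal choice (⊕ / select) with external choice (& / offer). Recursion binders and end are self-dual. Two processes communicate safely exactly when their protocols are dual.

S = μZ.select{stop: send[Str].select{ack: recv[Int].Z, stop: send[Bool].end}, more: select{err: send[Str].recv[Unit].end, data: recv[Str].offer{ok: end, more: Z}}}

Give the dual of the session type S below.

μZ.offer{stop: recv[Str].offer{ack: send[Int].Z, stop: recv[Bool].end}, more: offer{err: recv[Str].send[Unit].end, data: send[Str].select{ok: end, more: Z}}}

μZ ↦ μZ  (binder kept)
  select{stop,more} ↦ offer{stop,more}  (⊕→&)
    [stop]
      send[Str] ↦ recv[Str]
        select{ack,stop} ↦ offer{ack,stop}  (⊕→&)
          [ack]
            recv[Int] ↦ send[Int]
              dual(Z) = Z
          [stop]
            send[Bool] ↦ recv[Bool]
              dual(end) = end
    [more]
      select{err,data} ↦ offer{err,data}  (⊕→&)
        [err]
          send[Str] ↦ recv[Str]
            recv[Unit] ↦ send[Unit]
              dual(end) = end
        [data]
          recv[Str] ↦ send[Str]
            offer{ok,more} ↦ select{ok,more}  (offer→select)
              [ok]
                dual(end) = end
              [more]
                dual(Z) = Z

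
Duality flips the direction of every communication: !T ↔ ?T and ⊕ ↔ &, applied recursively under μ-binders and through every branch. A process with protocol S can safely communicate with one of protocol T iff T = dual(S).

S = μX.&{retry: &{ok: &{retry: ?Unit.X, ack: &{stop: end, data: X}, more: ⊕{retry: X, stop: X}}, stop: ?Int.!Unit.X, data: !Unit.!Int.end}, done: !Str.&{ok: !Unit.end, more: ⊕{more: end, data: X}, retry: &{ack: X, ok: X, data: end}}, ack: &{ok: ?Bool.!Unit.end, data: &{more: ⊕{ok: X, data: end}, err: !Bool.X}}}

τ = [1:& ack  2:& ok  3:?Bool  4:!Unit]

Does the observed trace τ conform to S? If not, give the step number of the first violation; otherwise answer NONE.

NONE

step 1: & ack  ✓  cont: &{ok: ?Bool.!Unit.end, data: &{more: ⊕{ok: μX.…, data: end}, err: !Bool.μX.…}}
step 2: & ok  ✓  cont: ?Bool.!Unit.end
step 3: ?Bool  ✓  cont: !Unit.end
step 4: !Unit  ✓  cont: end
trace exhausted — no violation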